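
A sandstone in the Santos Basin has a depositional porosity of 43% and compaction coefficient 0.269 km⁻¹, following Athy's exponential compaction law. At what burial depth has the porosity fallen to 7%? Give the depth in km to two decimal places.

6.75 km

Invert Athy's law: d = ln(phi₀/phi) / k
d = ln(0.43/0.07) / 0.269 = ln(6.143) / 0.269 = 1.8153 / 0.269 = 6.748 km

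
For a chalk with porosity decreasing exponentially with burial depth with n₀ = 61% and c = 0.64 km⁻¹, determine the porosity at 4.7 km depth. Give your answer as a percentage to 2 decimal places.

n = n₀·exp(−c·Z) = 0.61 × exp(−0.64 × 4.7) = 0.61 × exp(−3.008)
  = 0.61 × 0.0494 = 0.0301

3.01%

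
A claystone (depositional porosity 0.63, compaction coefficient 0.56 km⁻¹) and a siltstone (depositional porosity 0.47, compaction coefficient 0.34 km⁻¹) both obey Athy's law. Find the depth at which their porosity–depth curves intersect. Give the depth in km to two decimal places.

1.33 km

Set n₀ₐ e^(−βₐd) = n₀ᵦ e^(−βᵦd) ⇒ ln(n₀ₐ/n₀ᵦ) = (βₐ − βᵦ)·d
d = ln(0.63/0.47) / (0.56 − 0.34) = 0.2930 / 0.22 = 1.332 km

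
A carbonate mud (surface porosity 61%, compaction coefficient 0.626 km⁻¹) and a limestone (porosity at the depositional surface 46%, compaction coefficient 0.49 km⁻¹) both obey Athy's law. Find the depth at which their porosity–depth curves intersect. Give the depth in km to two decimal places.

2.08 km

Set n₀ₐ e^(−kₐZ) = n₀ᵦ e^(−kᵦZ) ⇒ ln(n₀ₐ/n₀ᵦ) = (kₐ − kᵦ)·Z
Z = ln(0.61/0.46) / (0.626 − 0.49) = 0.2822 / 0.136 = 2.075 km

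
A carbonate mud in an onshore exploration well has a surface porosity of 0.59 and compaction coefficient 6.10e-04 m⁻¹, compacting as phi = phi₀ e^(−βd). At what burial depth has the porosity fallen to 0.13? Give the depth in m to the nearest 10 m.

Working in km (1 km = 1000 m; β in km⁻¹ = β in m⁻¹ × 1000):
Invert Athy's law: d = ln(phi₀/phi) / β
d = ln(0.59/0.13) / 0.61 = ln(4.538) / 0.61 = 1.5126 / 0.61 = 2.480 km

2480 m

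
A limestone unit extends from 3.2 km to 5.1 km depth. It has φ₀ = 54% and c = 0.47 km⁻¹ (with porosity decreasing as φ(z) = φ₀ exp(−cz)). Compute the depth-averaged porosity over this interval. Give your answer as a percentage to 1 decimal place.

⟨φ⟩ = (1/(z₂−z₁)) ∫ φ₀ e^(−cz) dz = φ₀·(e^(−c·z₁) − e^(−c·z₂)) / (c·(z₂−z₁))
e^(−0.47×3.2) = 0.2222; e^(−0.47×5.1) = 0.0910
⟨φ⟩ = 0.54 × (0.2222 − 0.0910) / (0.47 × 1.9) = 0.54 × 0.1470 = 0.0794

7.9%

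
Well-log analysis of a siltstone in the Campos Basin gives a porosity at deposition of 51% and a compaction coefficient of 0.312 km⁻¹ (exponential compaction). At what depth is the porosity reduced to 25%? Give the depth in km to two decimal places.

Invert Athy's law: Z = ln(n₀/n) / β
Z = ln(0.51/0.25) / 0.312 = ln(2.04) / 0.312 = 0.7129 / 0.312 = 2.285 km

2.29 km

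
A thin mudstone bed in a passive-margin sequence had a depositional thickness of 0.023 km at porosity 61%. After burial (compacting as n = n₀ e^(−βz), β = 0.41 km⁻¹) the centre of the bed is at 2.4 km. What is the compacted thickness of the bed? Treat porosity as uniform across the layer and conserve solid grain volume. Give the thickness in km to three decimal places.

Porosity at 2.4 km: n = 0.61·exp(−0.41×2.4) = 0.2280
Solid-volume conservation: h(1−n) = h₀(1−n₀) ⇒ h = h₀·(1−n₀)/(1−n)
h = 0.023 × (1 − 0.61)/(1 − 0.2280) = 0.023 × 0.5052 = 0.0116 km

0.012 km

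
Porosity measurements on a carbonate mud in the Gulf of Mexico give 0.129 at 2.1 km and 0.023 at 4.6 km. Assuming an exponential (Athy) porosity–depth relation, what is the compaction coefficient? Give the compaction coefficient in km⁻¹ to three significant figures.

0.690 km⁻¹

Athy: φ(z) = φ₀ e^(−kz) ⇒ φ₁/φ₂ = e^{k(z₂−z₁)} ⇒ k = ln(φ₁/φ₂)/(z₂−z₁)
k = ln(0.129/0.023) / (4.6 − 2.1) = ln(5.609) / 2.5 = 1.7243 / 2.5 = 0.6897 km⁻¹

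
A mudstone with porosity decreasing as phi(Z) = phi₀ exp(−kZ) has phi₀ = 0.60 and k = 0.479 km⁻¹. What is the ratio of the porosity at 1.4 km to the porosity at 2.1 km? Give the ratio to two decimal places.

1.40

phi(Z₁)/phi(Z₂) = e^(−k·Z₁)/e^(−k·Z₂) = e^{k(Z₂−Z₁)}
= exp(0.479 × 0.7) = exp(0.3353) = 1.3984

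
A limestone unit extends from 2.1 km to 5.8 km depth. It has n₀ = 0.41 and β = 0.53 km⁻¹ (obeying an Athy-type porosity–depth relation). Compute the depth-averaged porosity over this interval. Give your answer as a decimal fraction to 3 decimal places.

0.059

⟨n⟩ = (1/(Z₂−Z₁)) ∫ n₀ e^(−βZ) dZ = n₀·(e^(−β·Z₁) − e^(−β·Z₂)) / (β·(Z₂−Z₁))
e^(−0.53×2.1) = 0.3286; e^(−0.53×5.8) = 0.0462
⟨n⟩ = 0.41 × (0.3286 − 0.0462) / (0.53 × 3.7) = 0.41 × 0.1440 = 0.0590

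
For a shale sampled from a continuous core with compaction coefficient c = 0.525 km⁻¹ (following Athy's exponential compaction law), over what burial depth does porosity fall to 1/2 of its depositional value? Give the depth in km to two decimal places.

1.32 km

n/n₀ = 1/2 ⇒ exp(−c·Z) = 1/2 ⇒ Z = ln(2) / c
Z = 0.6931 / 0.525 = 1.320 km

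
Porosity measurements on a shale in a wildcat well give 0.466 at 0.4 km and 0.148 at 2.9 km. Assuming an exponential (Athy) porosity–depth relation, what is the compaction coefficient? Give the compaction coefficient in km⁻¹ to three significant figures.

Athy: phi(Z) = phi₀ e^(−βZ) ⇒ phi₁/phi₂ = e^{β(Z₂−Z₁)} ⇒ β = ln(phi₁/phi₂)/(Z₂−Z₁)
β = ln(0.466/0.148) / (2.9 − 0.4) = ln(3.149) / 2.5 = 1.1470 / 2.5 = 0.4588 km⁻¹

0.459 km⁻¹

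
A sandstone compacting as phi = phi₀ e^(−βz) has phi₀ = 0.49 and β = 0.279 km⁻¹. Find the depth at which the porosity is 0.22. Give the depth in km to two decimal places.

Invert Athy's law: z = ln(phi₀/phi) / β
z = ln(0.49/0.22) / 0.279 = ln(2.227) / 0.279 = 0.8008 / 0.279 = 2.870 km

2.87 km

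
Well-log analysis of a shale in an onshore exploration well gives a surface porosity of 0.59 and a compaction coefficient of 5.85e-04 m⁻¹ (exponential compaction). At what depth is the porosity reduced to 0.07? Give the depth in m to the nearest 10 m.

3640 m

Working in km (1 km = 1000 m; c in km⁻¹ = c in m⁻¹ × 1000):
Invert Athy's law: Z = ln(φ₀/φ) / c
Z = ln(0.59/0.07) / 0.585 = ln(8.429) / 0.585 = 2.1316 / 0.585 = 3.644 km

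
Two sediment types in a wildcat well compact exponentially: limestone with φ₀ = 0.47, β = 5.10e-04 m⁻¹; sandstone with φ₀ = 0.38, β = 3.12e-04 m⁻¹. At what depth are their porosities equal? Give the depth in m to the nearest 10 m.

1070 m

Working in km (1 km = 1000 m; β in km⁻¹ = β in m⁻¹ × 1000):
Set φ₀ₐ e^(−βₐz) = φ₀ᵦ e^(−βᵦz) ⇒ ln(φ₀ₐ/φ₀ᵦ) = (βₐ − βᵦ)·z
z = ln(0.47/0.38) / (0.51 − 0.312) = 0.2126 / 0.198 = 1.074 km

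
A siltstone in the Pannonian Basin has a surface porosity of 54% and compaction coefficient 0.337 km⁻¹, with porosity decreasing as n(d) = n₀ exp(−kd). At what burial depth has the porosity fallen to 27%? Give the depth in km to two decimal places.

Invert Athy's law: d = ln(n₀/n) / k
d = ln(0.54/0.27) / 0.337 = ln(2) / 0.337 = 0.6931 / 0.337 = 2.057 km

2.06 km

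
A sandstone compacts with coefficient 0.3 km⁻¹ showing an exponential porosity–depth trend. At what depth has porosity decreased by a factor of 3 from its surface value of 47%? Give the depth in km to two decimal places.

3.66 km

phi/phi₀ = 1/3 ⇒ exp(−k·z) = 1/3 ⇒ z = ln(3) / k
z = 1.0986 / 0.3 = 3.662 km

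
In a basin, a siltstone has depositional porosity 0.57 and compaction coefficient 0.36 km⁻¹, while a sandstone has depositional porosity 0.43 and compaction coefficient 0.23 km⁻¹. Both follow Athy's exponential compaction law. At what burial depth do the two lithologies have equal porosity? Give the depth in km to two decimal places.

Set φ₀ₐ e^(−βₐZ) = φ₀ᵦ e^(−βᵦZ) ⇒ ln(φ₀ₐ/φ₀ᵦ) = (βₐ − βᵦ)·Z
Z = ln(0.57/0.43) / (0.36 − 0.23) = 0.2819 / 0.13 = 2.168 km

2.17 km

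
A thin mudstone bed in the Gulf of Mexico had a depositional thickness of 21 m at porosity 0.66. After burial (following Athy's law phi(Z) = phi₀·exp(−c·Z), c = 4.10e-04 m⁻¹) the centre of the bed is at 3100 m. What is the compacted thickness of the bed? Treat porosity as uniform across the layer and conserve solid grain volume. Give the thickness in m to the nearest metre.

Working in km (1 km = 1000 m; c in km⁻¹ = c in m⁻¹ × 1000):
Porosity at 3.1 km: phi = 0.66·exp(−0.41×3.1) = 0.1852
Solid-volume conservation: h(1−phi) = h₀(1−phi₀) ⇒ h = h₀·(1−phi₀)/(1−phi)
h = 0.021 × (1 − 0.66)/(1 − 0.1852) = 0.021 × 0.4173 = 0.0088 km

9 m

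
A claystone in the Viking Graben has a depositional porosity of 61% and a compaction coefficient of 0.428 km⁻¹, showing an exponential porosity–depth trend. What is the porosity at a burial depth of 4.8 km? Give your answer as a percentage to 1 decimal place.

7.8%

n = n₀·exp(−k·z) = 0.61 × exp(−0.428 × 4.8) = 0.61 × exp(−2.054)
  = 0.61 × 0.1282 = 0.0782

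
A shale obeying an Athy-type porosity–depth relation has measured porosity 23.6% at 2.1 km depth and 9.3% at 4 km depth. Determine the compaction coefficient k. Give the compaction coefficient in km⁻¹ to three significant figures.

0.490 km⁻¹

Athy: n(z) = n₀ e^(−kz) ⇒ n₁/n₂ = e^{k(z₂−z₁)} ⇒ k = ln(n₁/n₂)/(z₂−z₁)
k = ln(0.236/0.093) / (4 − 2.1) = ln(2.538) / 1.9 = 0.9312 / 1.9 = 0.4901 km⁻¹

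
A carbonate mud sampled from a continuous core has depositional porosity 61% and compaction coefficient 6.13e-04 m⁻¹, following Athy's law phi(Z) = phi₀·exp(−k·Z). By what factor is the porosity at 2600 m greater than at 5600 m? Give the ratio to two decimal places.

Working in km (1 km = 1000 m; k in km⁻¹ = k in m⁻¹ × 1000):
phi(Z₁)/phi(Z₂) = e^(−k·Z₁)/e^(−k·Z₂) = e^{k(Z₂−Z₁)}
= exp(0.613 × 3) = exp(1.839) = 6.2902

6.29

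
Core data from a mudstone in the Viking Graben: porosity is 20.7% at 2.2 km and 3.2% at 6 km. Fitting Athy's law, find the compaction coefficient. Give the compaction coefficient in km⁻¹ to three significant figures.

Athy: phi(z) = phi₀ e^(−cz) ⇒ phi₁/phi₂ = e^{c(z₂−z₁)} ⇒ c = ln(phi₁/phi₂)/(z₂−z₁)
c = ln(0.207/0.032) / (6 − 2.2) = ln(6.469) / 3.8 = 1.8670 / 3.8 = 0.4913 km⁻¹

0.491 km⁻¹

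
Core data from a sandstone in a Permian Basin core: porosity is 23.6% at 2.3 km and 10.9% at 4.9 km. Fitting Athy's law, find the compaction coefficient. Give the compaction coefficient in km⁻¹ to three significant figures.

Athy: phi(z) = phi₀ e^(−βz) ⇒ phi₁/phi₂ = e^{β(z₂−z₁)} ⇒ β = ln(phi₁/phi₂)/(z₂−z₁)
β = ln(0.236/0.109) / (4.9 − 2.3) = ln(2.165) / 2.6 = 0.7725 / 2.6 = 0.2971 km⁻¹

0.297 km⁻¹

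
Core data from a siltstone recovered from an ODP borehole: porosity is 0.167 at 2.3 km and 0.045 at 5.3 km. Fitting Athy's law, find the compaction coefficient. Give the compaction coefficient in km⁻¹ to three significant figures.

Athy: n(z) = n₀ e^(−cz) ⇒ n₁/n₂ = e^{c(z₂−z₁)} ⇒ c = ln(n₁/n₂)/(z₂−z₁)
c = ln(0.167/0.045) / (5.3 − 2.3) = ln(3.711) / 3 = 1.3113 / 3 = 0.4371 km⁻¹

0.437 km⁻¹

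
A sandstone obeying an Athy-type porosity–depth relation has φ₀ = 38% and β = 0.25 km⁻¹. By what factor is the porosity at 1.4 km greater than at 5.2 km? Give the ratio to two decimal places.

φ(Z₁)/φ(Z₂) = e^(−β·Z₁)/e^(−β·Z₂) = e^{β(Z₂−Z₁)}
= exp(0.25 × 3.8) = exp(0.95) = 2.5857

2.59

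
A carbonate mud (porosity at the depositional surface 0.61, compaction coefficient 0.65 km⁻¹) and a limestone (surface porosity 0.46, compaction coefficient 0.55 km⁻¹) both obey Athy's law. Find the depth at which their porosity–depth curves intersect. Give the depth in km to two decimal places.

2.82 km

Set φ₀ₐ e^(−kₐd) = φ₀ᵦ e^(−kᵦd) ⇒ ln(φ₀ₐ/φ₀ᵦ) = (kₐ − kᵦ)·d
d = ln(0.61/0.46) / (0.65 − 0.55) = 0.2822 / 0.1 = 2.822 km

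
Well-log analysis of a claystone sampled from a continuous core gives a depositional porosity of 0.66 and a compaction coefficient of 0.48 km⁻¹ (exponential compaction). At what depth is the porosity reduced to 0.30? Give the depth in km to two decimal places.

Invert Athy's law: Z = ln(φ₀/φ) / k
Z = ln(0.66/0.3) / 0.48 = ln(2.2) / 0.48 = 0.7885 / 0.48 = 1.643 km

1.64 km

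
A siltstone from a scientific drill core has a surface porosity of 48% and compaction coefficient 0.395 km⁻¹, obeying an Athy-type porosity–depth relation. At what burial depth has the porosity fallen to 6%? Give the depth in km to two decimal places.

Invert Athy's law: Z = ln(phi₀/phi) / k
Z = ln(0.48/0.06) / 0.395 = ln(8) / 0.395 = 2.0794 / 0.395 = 5.264 km

5.26 km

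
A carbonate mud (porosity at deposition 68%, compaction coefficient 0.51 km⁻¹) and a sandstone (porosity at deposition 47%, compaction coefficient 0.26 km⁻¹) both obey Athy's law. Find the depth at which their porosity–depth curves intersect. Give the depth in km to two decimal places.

Set phi₀ₐ e^(−cₐZ) = phi₀ᵦ e^(−cᵦZ) ⇒ ln(phi₀ₐ/phi₀ᵦ) = (cₐ − cᵦ)·Z
Z = ln(0.68/0.47) / (0.51 − 0.26) = 0.3694 / 0.25 = 1.477 km

1.48 km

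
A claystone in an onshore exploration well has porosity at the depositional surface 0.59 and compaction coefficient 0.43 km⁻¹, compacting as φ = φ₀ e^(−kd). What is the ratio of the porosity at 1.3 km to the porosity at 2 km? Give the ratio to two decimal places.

1.35

φ(d₁)/φ(d₂) = e^(−k·d₁)/e^(−k·d₂) = e^{k(d₂−d₁)}
= exp(0.43 × 0.7) = exp(0.301) = 1.3512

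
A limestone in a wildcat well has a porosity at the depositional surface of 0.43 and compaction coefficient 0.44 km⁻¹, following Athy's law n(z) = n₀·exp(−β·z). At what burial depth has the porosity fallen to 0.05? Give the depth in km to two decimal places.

Invert Athy's law: z = ln(n₀/n) / β
z = ln(0.43/0.05) / 0.44 = ln(8.6) / 0.44 = 2.1518 / 0.44 = 4.890 km

4.89 km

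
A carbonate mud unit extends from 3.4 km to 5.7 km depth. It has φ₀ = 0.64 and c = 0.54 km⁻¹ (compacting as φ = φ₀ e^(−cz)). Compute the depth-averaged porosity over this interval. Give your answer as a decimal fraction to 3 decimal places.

⟨φ⟩ = (1/(z₂−z₁)) ∫ φ₀ e^(−cz) dz = φ₀·(e^(−c·z₁) − e^(−c·z₂)) / (c·(z₂−z₁))
e^(−0.54×3.4) = 0.1595; e^(−0.54×5.7) = 0.0461
⟨φ⟩ = 0.64 × (0.1595 − 0.0461) / (0.54 × 2.3) = 0.64 × 0.0913 = 0.0584

0.058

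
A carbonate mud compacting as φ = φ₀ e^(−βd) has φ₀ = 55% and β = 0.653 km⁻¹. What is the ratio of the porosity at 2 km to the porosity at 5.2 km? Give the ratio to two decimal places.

φ(d₁)/φ(d₂) = e^(−β·d₁)/e^(−β·d₂) = e^{β(d₂−d₁)}
= exp(0.653 × 3.2) = exp(2.09) = 8.0817

8.08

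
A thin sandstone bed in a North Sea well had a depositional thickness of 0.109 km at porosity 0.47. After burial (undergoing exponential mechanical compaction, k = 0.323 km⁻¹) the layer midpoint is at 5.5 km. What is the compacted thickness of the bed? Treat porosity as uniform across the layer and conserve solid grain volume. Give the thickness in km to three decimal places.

Porosity at 5.5 km: phi = 0.47·exp(−0.323×5.5) = 0.0795
Solid-volume conservation: h(1−phi) = h₀(1−phi₀) ⇒ h = h₀·(1−phi₀)/(1−phi)
h = 0.109 × (1 − 0.47)/(1 − 0.0795) = 0.109 × 0.5758 = 0.0628 km

0.063 km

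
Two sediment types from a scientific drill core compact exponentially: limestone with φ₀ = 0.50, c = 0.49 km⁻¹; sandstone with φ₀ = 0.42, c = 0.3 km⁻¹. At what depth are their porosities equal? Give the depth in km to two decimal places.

0.92 km

Set φ₀ₐ e^(−cₐz) = φ₀ᵦ e^(−cᵦz) ⇒ ln(φ₀ₐ/φ₀ᵦ) = (cₐ − cᵦ)·z
z = ln(0.5/0.42) / (0.49 − 0.3) = 0.1744 / 0.19 = 0.918 km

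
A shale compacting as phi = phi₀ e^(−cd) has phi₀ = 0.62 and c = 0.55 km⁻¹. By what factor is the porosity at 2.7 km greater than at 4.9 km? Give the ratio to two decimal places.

3.35

phi(d₁)/phi(d₂) = e^(−c·d₁)/e^(−c·d₂) = e^{c(d₂−d₁)}
= exp(0.55 × 2.2) = exp(1.21) = 3.3535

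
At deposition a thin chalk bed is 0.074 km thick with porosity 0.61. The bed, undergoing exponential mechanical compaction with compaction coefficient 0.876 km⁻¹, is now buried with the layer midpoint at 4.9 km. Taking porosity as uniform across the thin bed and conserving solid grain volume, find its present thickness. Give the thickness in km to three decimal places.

0.029 km

Porosity at 4.9 km: phi = 0.61·exp(−0.876×4.9) = 0.0083
Solid-volume conservation: h(1−phi) = h₀(1−phi₀) ⇒ h = h₀·(1−phi₀)/(1−phi)
h = 0.074 × (1 − 0.61)/(1 − 0.0083) = 0.074 × 0.3933 = 0.0291 km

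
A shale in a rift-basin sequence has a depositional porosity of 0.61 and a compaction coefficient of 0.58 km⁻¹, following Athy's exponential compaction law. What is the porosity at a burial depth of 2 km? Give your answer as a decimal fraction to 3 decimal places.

φ = φ₀·exp(−k·z) = 0.61 × exp(−0.58 × 2) = 0.61 × exp(−1.16)
  = 0.61 × 0.3135 = 0.1912

0.191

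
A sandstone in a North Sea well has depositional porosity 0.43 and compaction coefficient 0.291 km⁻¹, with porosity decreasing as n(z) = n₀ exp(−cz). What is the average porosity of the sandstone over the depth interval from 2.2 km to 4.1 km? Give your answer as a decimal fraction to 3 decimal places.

0.174

⟨n⟩ = (1/(z₂−z₁)) ∫ n₀ e^(−cz) dz = n₀·(e^(−c·z₁) − e^(−c·z₂)) / (c·(z₂−z₁))
e^(−0.291×2.2) = 0.5272; e^(−0.291×4.1) = 0.3033
⟨n⟩ = 0.43 × (0.5272 − 0.3033) / (0.291 × 1.9) = 0.43 × 0.4050 = 0.1741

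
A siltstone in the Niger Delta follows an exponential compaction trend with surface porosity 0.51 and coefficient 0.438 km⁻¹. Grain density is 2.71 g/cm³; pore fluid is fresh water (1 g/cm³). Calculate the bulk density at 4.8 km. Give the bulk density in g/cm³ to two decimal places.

2.60 g/cm³

Porosity at depth: phi = 0.51·exp(−0.438×4.8) = 0.51×0.1222 = 0.0623
Bulk density: ρ_b = (1−phi)ρ_g + phi·ρ_f = 0.9377×2.71 + 0.0623×1
       = 2.541 + 0.062 = 2.603 g/cm³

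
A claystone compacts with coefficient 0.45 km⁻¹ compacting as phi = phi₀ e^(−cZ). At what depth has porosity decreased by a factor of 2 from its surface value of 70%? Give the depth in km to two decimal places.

1.54 km

phi/phi₀ = 1/2 ⇒ exp(−c·Z) = 1/2 ⇒ Z = ln(2) / c
Z = 0.6931 / 0.45 = 1.540 km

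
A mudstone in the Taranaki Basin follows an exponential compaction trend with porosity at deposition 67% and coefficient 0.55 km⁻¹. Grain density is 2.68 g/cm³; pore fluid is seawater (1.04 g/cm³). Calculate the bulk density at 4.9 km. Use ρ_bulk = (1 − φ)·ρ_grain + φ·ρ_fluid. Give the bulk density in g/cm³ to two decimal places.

Porosity at depth: φ = 0.67·exp(−0.55×4.9) = 0.67×0.0675 = 0.0453
Bulk density: ρ_b = (1−φ)ρ_g + φ·ρ_f = 0.9547×2.68 + 0.0453×1.04
       = 2.559 + 0.047 = 2.606 g/cm³

2.61 g/cm³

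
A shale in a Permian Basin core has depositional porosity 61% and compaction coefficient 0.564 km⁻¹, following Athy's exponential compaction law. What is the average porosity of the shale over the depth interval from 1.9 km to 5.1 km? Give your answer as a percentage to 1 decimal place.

⟨φ⟩ = (1/(Z₂−Z₁)) ∫ φ₀ e^(−cZ) dZ = φ₀·(e^(−c·Z₁) − e^(−c·Z₂)) / (c·(Z₂−Z₁))
e^(−0.564×1.9) = 0.3425; e^(−0.564×5.1) = 0.0563
⟨φ⟩ = 0.61 × (0.3425 − 0.0563) / (0.564 × 3.2) = 0.61 × 0.1585 = 0.0967

9.7%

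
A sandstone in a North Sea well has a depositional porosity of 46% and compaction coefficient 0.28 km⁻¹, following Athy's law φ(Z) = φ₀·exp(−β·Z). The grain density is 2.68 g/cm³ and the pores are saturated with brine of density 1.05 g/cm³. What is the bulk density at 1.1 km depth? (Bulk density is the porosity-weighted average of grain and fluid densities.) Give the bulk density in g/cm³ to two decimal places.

Porosity at depth: φ = 0.46·exp(−0.28×1.1) = 0.46×0.7349 = 0.3381
Bulk density: ρ_b = (1−φ)ρ_g + φ·ρ_f = 0.6619×2.68 + 0.3381×1.05
       = 1.774 + 0.355 = 2.129 g/cm³

2.13 g/cm³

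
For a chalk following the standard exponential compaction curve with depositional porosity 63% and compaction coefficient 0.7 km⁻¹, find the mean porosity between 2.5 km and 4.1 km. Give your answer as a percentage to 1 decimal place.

6.6%

⟨φ⟩ = (1/(Z₂−Z₁)) ∫ φ₀ e^(−cZ) dZ = φ₀·(e^(−c·Z₁) − e^(−c·Z₂)) / (c·(Z₂−Z₁))
e^(−0.7×2.5) = 0.1738; e^(−0.7×4.1) = 0.0567
⟨φ⟩ = 0.63 × (0.1738 − 0.0567) / (0.7 × 1.6) = 0.63 × 0.1045 = 0.0659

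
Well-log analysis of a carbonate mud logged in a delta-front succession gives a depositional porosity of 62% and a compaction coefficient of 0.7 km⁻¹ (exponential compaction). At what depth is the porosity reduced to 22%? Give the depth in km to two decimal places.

1.48 km

Invert Athy's law: z = ln(φ₀/φ) / β
z = ln(0.62/0.22) / 0.7 = ln(2.818) / 0.7 = 1.0361 / 0.7 = 1.480 km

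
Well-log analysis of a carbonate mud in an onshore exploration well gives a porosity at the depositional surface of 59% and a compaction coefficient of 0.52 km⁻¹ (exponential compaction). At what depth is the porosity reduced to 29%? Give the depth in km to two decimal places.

Invert Athy's law: Z = ln(φ₀/φ) / c
Z = ln(0.59/0.29) / 0.52 = ln(2.034) / 0.52 = 0.7102 / 0.52 = 1.366 km

1.37 km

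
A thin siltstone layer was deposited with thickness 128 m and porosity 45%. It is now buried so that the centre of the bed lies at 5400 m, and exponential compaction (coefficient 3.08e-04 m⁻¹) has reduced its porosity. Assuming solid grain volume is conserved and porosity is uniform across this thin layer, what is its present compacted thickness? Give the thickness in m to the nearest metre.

77 m

Working in km (1 km = 1000 m; β in km⁻¹ = β in m⁻¹ × 1000):
Porosity at 5.4 km: phi = 0.45·exp(−0.308×5.4) = 0.0853
Solid-volume conservation: h(1−phi) = h₀(1−phi₀) ⇒ h = h₀·(1−phi₀)/(1−phi)
h = 0.128 × (1 − 0.45)/(1 − 0.0853) = 0.128 × 0.6013 = 0.0770 km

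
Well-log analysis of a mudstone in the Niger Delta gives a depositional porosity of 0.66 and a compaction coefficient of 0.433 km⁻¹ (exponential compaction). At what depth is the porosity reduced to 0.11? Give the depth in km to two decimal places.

Invert Athy's law: z = ln(φ₀/φ) / c
z = ln(0.66/0.11) / 0.433 = ln(6) / 0.433 = 1.7918 / 0.433 = 4.138 km

4.14 km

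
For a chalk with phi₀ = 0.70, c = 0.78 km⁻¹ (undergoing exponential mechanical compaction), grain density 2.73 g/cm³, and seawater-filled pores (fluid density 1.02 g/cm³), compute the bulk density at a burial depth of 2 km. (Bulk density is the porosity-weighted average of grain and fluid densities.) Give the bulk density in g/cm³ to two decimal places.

2.48 g/cm³

Porosity at depth: phi = 0.7·exp(−0.78×2) = 0.7×0.2101 = 0.1471
Bulk density: ρ_b = (1−phi)ρ_g + phi·ρ_f = 0.8529×2.73 + 0.1471×1.02
       = 2.328 + 0.150 = 2.478 g/cm³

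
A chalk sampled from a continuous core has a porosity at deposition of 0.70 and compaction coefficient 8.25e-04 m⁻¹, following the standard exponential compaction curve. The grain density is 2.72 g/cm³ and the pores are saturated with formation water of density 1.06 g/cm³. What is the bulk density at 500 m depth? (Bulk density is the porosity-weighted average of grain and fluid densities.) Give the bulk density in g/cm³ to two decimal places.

1.95 g/cm³

Working in km (1 km = 1000 m; c in km⁻¹ = c in m⁻¹ × 1000):
Porosity at depth: n = 0.7·exp(−0.825×0.5) = 0.7×0.6620 = 0.4634
Bulk density: ρ_b = (1−n)ρ_g + n·ρ_f = 0.5366×2.72 + 0.4634×1.06
       = 1.460 + 0.491 = 1.951 g/cm³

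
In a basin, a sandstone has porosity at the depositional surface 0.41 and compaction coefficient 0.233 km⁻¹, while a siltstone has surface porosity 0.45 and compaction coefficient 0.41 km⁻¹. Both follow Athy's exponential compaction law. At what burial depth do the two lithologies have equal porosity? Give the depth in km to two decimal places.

Set φ₀ₐ e^(−βₐZ) = φ₀ᵦ e^(−βᵦZ) ⇒ ln(φ₀ₐ/φ₀ᵦ) = (βₐ − βᵦ)·Z
Z = ln(0.41/0.45) / (0.233 − 0.41) = -0.0931 / -0.177 = 0.526 km

0.53 km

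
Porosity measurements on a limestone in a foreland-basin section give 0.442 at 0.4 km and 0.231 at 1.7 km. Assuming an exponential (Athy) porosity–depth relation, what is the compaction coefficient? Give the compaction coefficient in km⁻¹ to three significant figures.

0.499 km⁻¹

Athy: n(Z) = n₀ e^(−cZ) ⇒ n₁/n₂ = e^{c(Z₂−Z₁)} ⇒ c = ln(n₁/n₂)/(Z₂−Z₁)
c = ln(0.442/0.231) / (1.7 − 0.4) = ln(1.913) / 1.3 = 0.6489 / 1.3 = 0.4991 km⁻¹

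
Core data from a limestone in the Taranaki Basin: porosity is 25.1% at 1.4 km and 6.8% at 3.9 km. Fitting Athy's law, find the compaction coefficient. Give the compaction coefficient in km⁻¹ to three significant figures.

Athy: n(d) = n₀ e^(−kd) ⇒ n₁/n₂ = e^{k(d₂−d₁)} ⇒ k = ln(n₁/n₂)/(d₂−d₁)
k = ln(0.251/0.068) / (3.9 − 1.4) = ln(3.691) / 2.5 = 1.3059 / 2.5 = 0.5224 km⁻¹

0.522 km⁻¹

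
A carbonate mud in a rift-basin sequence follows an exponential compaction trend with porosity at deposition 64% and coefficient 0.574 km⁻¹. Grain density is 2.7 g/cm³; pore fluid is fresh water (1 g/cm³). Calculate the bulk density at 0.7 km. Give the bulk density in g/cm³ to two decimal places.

1.97 g/cm³

Porosity at depth: φ = 0.64·exp(−0.574×0.7) = 0.64×0.6691 = 0.4282
Bulk density: ρ_b = (1−φ)ρ_g + φ·ρ_f = 0.5718×2.7 + 0.4282×1
       = 1.544 + 0.428 = 1.972 g/cm³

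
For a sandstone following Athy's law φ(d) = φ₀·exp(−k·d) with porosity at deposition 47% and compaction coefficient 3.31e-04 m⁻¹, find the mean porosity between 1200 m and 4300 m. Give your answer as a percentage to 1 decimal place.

Working in km (1 km = 1000 m; k in km⁻¹ = k in m⁻¹ × 1000):
⟨φ⟩ = (1/(d₂−d₁)) ∫ φ₀ e^(−kd) dd = φ₀·(e^(−k·d₁) − e^(−k·d₂)) / (k·(d₂−d₁))
e^(−0.331×1.2) = 0.6722; e^(−0.331×4.3) = 0.2409
⟨φ⟩ = 0.47 × (0.6722 − 0.2409) / (0.331 × 3.1) = 0.47 × 0.4203 = 0.1975

19.8%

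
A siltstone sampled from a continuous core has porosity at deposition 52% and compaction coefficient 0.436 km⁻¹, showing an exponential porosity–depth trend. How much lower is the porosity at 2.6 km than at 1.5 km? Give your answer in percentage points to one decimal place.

n(1.5) = 0.52·e^(−0.436×1.5) = 0.2704
n(2.6) = 0.52·e^(−0.436×2.6) = 0.1674
Δn = 0.2704 − 0.1674 = 0.1030

10.3 percentage points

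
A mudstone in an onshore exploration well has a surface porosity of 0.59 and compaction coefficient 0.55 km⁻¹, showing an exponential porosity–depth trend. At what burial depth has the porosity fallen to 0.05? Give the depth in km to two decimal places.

Invert Athy's law: Z = ln(phi₀/phi) / k
Z = ln(0.59/0.05) / 0.55 = ln(11.8) / 0.55 = 2.4681 / 0.55 = 4.487 km

4.49 km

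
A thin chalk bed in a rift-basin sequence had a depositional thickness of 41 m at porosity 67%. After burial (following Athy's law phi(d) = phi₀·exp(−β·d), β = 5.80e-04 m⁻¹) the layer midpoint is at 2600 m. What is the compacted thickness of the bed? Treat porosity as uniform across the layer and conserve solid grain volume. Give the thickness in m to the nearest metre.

16 m

Working in km (1 km = 1000 m; β in km⁻¹ = β in m⁻¹ × 1000):
Porosity at 2.6 km: phi = 0.67·exp(−0.58×2.6) = 0.1483
Solid-volume conservation: h(1−phi) = h₀(1−phi₀) ⇒ h = h₀·(1−phi₀)/(1−phi)
h = 0.041 × (1 − 0.67)/(1 − 0.1483) = 0.041 × 0.3875 = 0.0159 km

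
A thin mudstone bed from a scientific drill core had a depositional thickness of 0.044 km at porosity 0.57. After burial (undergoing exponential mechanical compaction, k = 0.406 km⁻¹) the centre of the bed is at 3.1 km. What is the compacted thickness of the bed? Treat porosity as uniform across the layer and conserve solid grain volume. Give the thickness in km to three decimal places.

Porosity at 3.1 km: n = 0.57·exp(−0.406×3.1) = 0.1619
Solid-volume conservation: h(1−n) = h₀(1−n₀) ⇒ h = h₀·(1−n₀)/(1−n)
h = 0.044 × (1 − 0.57)/(1 − 0.1619) = 0.044 × 0.5131 = 0.0226 km

0.023 km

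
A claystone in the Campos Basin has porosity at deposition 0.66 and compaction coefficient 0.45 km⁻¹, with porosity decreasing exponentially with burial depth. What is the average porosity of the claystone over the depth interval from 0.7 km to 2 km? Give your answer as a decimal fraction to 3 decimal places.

⟨phi⟩ = (1/(z₂−z₁)) ∫ phi₀ e^(−βz) dz = phi₀·(e^(−β·z₁) − e^(−β·z₂)) / (β·(z₂−z₁))
e^(−0.45×0.7) = 0.7298; e^(−0.45×2) = 0.4066
⟨phi⟩ = 0.66 × (0.7298 − 0.4066) / (0.45 × 1.3) = 0.66 × 0.5525 = 0.3647

0.365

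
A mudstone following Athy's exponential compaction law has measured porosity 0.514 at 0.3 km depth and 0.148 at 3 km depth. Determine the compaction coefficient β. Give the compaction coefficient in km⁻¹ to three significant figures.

Athy: φ(z) = φ₀ e^(−βz) ⇒ φ₁/φ₂ = e^{β(z₂−z₁)} ⇒ β = ln(φ₁/φ₂)/(z₂−z₁)
β = ln(0.514/0.148) / (3 − 0.3) = ln(3.473) / 2.7 = 1.2450 / 2.7 = 0.4611 km⁻¹

0.461 km⁻¹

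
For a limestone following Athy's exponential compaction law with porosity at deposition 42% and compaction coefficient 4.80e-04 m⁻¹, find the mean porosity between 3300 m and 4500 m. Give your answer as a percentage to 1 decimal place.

6.5%

Working in km (1 km = 1000 m; k in km⁻¹ = k in m⁻¹ × 1000):
⟨n⟩ = (1/(d₂−d₁)) ∫ n₀ e^(−kd) dd = n₀·(e^(−k·d₁) − e^(−k·d₂)) / (k·(d₂−d₁))
e^(−0.48×3.3) = 0.2052; e^(−0.48×4.5) = 0.1153
⟨n⟩ = 0.42 × (0.2052 − 0.1153) / (0.48 × 1.2) = 0.42 × 0.1560 = 0.0655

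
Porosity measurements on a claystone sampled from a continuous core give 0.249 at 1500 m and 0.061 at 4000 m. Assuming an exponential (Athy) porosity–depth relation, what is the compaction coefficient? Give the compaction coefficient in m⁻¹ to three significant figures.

Working in km (1 km = 1000 m; c in km⁻¹ = c in m⁻¹ × 1000):
Athy: phi(d) = phi₀ e^(−cd) ⇒ phi₁/phi₂ = e^{c(d₂−d₁)} ⇒ c = ln(phi₁/phi₂)/(d₂−d₁)
c = ln(0.249/0.061) / (4 − 1.5) = ln(4.082) / 2.5 = 1.4066 / 2.5 = 0.5626 km⁻¹

0.000563 m⁻¹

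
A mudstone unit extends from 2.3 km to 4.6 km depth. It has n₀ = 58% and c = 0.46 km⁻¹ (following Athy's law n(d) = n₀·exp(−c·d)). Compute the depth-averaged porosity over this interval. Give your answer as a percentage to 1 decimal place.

12.4%

⟨n⟩ = (1/(d₂−d₁)) ∫ n₀ e^(−cd) dd = n₀·(e^(−c·d₁) − e^(−c·d₂)) / (c·(d₂−d₁))
e^(−0.46×2.3) = 0.3471; e^(−0.46×4.6) = 0.1205
⟨n⟩ = 0.58 × (0.3471 − 0.1205) / (0.46 × 2.3) = 0.58 × 0.2142 = 0.1242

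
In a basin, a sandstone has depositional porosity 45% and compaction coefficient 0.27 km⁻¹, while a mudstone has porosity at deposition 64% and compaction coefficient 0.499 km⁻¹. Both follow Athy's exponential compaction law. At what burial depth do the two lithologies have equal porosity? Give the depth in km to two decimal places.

Set n₀ₐ e^(−kₐd) = n₀ᵦ e^(−kᵦd) ⇒ ln(n₀ₐ/n₀ᵦ) = (kₐ − kᵦ)·d
d = ln(0.45/0.64) / (0.27 − 0.499) = -0.3522 / -0.229 = 1.538 km

1.54 km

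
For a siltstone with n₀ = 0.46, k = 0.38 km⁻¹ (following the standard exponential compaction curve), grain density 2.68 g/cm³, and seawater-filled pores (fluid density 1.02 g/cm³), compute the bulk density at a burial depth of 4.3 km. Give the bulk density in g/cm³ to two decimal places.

2.53 g/cm³

Porosity at depth: n = 0.46·exp(−0.38×4.3) = 0.46×0.1951 = 0.0898
Bulk density: ρ_b = (1−n)ρ_g + n·ρ_f = 0.9102×2.68 + 0.0898×1.02
       = 2.439 + 0.092 = 2.531 g/cm³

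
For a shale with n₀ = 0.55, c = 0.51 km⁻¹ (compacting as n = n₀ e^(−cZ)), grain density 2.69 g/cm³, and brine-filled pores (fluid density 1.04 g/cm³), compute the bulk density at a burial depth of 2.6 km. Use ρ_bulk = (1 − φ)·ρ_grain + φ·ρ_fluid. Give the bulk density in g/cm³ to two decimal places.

Porosity at depth: n = 0.55·exp(−0.51×2.6) = 0.55×0.2655 = 0.1460
Bulk density: ρ_b = (1−n)ρ_g + n·ρ_f = 0.8540×2.69 + 0.1460×1.04
       = 2.297 + 0.152 = 2.449 g/cm³

2.45 g/cm³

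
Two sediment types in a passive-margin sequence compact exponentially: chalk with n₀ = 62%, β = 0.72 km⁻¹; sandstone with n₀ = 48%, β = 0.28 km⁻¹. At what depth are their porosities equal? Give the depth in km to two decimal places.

0.58 km

Set n₀ₐ e^(−βₐd) = n₀ᵦ e^(−βᵦd) ⇒ ln(n₀ₐ/n₀ᵦ) = (βₐ − βᵦ)·d
d = ln(0.62/0.48) / (0.72 − 0.28) = 0.2559 / 0.44 = 0.582 km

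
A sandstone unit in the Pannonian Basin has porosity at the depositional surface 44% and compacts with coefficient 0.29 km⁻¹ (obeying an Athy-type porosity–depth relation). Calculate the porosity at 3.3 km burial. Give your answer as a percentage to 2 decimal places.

n = n₀·exp(−β·d) = 0.44 × exp(−0.29 × 3.3) = 0.44 × exp(−0.957)
  = 0.44 × 0.3840 = 0.1690

16.90%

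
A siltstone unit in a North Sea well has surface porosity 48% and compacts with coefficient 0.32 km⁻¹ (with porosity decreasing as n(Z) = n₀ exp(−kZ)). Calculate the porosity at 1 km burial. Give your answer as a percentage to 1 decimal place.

n = n₀·exp(−k·Z) = 0.48 × exp(−0.32 × 1) = 0.48 × exp(−0.32)
  = 0.48 × 0.7261 = 0.3486

34.9%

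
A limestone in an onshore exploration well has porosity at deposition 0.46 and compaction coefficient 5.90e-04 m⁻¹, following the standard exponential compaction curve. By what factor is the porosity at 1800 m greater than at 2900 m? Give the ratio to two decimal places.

Working in km (1 km = 1000 m; c in km⁻¹ = c in m⁻¹ × 1000):
n(d₁)/n(d₂) = e^(−c·d₁)/e^(−c·d₂) = e^{c(d₂−d₁)}
= exp(0.59 × 1.1) = exp(0.649) = 1.9136

1.91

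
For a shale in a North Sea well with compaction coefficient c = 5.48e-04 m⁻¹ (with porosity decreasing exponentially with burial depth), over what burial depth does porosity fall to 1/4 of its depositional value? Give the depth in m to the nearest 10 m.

Working in km (1 km = 1000 m; c in km⁻¹ = c in m⁻¹ × 1000):
φ/φ₀ = 1/4 ⇒ exp(−c·d) = 1/4 ⇒ d = ln(4) / c
d = 1.3863 / 0.548 = 2.530 km

2530 m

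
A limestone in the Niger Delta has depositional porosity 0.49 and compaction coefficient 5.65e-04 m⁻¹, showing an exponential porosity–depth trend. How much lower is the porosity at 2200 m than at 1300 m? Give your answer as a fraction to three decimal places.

Working in km (1 km = 1000 m; k in km⁻¹ = k in m⁻¹ × 1000):
phi(1.3) = 0.49·e^(−0.565×1.3) = 0.2351
phi(2.2) = 0.49·e^(−0.565×2.2) = 0.1414
Δphi = 0.2351 − 0.1414 = 0.0937

0.094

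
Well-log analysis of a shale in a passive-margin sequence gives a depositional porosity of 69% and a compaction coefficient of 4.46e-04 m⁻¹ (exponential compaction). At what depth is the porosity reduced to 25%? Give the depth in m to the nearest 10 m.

2280 m

Working in km (1 km = 1000 m; c in km⁻¹ = c in m⁻¹ × 1000):
Invert Athy's law: Z = ln(phi₀/phi) / c
Z = ln(0.69/0.25) / 0.446 = ln(2.76) / 0.446 = 1.0152 / 0.446 = 2.276 km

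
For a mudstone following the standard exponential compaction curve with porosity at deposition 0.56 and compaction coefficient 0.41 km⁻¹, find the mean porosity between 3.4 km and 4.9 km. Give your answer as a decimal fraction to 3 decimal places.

⟨φ⟩ = (1/(z₂−z₁)) ∫ φ₀ e^(−βz) dz = φ₀·(e^(−β·z₁) − e^(−β·z₂)) / (β·(z₂−z₁))
e^(−0.41×3.4) = 0.2481; e^(−0.41×4.9) = 0.1341
⟨φ⟩ = 0.56 × (0.2481 − 0.1341) / (0.41 × 1.5) = 0.56 × 0.1853 = 0.1038

0.104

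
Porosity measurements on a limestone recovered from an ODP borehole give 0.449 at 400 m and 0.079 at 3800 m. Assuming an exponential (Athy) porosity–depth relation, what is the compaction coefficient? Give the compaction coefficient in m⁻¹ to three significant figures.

Working in km (1 km = 1000 m; k in km⁻¹ = k in m⁻¹ × 1000):
Athy: n(z) = n₀ e^(−kz) ⇒ n₁/n₂ = e^{k(z₂−z₁)} ⇒ k = ln(n₁/n₂)/(z₂−z₁)
k = ln(0.449/0.079) / (3.8 − 0.4) = ln(5.684) / 3.4 = 1.7376 / 3.4 = 0.5111 km⁻¹

0.000511 m⁻¹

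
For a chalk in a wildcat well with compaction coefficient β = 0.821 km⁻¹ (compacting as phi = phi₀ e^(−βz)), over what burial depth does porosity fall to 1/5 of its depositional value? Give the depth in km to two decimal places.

1.96 km

phi/phi₀ = 1/5 ⇒ exp(−β·z) = 1/5 ⇒ z = ln(5) / β
z = 1.6094 / 0.821 = 1.960 km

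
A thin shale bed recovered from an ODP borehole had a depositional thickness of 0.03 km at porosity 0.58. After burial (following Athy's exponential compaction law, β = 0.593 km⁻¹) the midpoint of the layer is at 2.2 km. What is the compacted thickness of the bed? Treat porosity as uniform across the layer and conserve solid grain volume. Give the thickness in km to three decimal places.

0.015 km

Porosity at 2.2 km: phi = 0.58·exp(−0.593×2.2) = 0.1573
Solid-volume conservation: h(1−phi) = h₀(1−phi₀) ⇒ h = h₀·(1−phi₀)/(1−phi)
h = 0.03 × (1 − 0.58)/(1 − 0.1573) = 0.03 × 0.4984 = 0.0150 km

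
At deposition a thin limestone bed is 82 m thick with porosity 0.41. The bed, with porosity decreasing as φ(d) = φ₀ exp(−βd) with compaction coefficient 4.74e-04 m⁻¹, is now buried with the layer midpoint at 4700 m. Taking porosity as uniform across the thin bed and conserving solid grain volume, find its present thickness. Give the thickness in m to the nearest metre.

Working in km (1 km = 1000 m; β in km⁻¹ = β in m⁻¹ × 1000):
Porosity at 4.7 km: φ = 0.41·exp(−0.474×4.7) = 0.0442
Solid-volume conservation: h(1−φ) = h₀(1−φ₀) ⇒ h = h₀·(1−φ₀)/(1−φ)
h = 0.082 × (1 − 0.41)/(1 − 0.0442) = 0.082 × 0.6173 = 0.0506 km

51 m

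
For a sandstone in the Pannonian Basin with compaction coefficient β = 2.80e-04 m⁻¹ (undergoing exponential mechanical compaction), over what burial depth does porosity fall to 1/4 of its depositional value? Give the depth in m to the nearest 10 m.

4950 m

Working in km (1 km = 1000 m; β in km⁻¹ = β in m⁻¹ × 1000):
phi/phi₀ = 1/4 ⇒ exp(−β·d) = 1/4 ⇒ d = ln(4) / β
d = 1.3863 / 0.28 = 4.951 km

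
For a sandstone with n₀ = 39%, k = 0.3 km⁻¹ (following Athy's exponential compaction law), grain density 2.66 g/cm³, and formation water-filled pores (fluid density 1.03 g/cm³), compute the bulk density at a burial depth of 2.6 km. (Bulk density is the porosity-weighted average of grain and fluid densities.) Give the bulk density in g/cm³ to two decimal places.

2.37 g/cm³

Porosity at depth: n = 0.39·exp(−0.3×2.6) = 0.39×0.4584 = 0.1788
Bulk density: ρ_b = (1−n)ρ_g + n·ρ_f = 0.8212×2.66 + 0.1788×1.03
       = 2.184 + 0.184 = 2.369 g/cm³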